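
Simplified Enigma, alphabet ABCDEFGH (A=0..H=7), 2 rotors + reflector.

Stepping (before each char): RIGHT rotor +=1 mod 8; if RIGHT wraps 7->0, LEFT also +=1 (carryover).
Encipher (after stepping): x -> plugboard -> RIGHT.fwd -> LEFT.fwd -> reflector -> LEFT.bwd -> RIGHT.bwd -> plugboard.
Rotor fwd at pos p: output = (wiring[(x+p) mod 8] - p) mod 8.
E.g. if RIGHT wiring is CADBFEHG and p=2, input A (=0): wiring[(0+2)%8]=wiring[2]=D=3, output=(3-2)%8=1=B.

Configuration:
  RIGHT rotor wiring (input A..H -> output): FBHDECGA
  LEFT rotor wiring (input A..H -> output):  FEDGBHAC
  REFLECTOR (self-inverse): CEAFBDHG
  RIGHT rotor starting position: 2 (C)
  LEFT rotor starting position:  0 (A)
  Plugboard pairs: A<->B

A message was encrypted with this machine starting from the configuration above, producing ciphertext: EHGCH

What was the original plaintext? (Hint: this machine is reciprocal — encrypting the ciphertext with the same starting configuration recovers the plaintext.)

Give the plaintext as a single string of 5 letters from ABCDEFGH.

Answer: DAHGA

Derivation:
Char 1 ('E'): step: R->3, L=0; E->plug->E->R->F->L->H->refl->G->L'->D->R'->D->plug->D
Char 2 ('H'): step: R->4, L=0; H->plug->H->R->H->L->C->refl->A->L'->G->R'->B->plug->A
Char 3 ('G'): step: R->5, L=0; G->plug->G->R->G->L->A->refl->C->L'->H->R'->H->plug->H
Char 4 ('C'): step: R->6, L=0; C->plug->C->R->H->L->C->refl->A->L'->G->R'->G->plug->G
Char 5 ('H'): step: R->7, L=0; H->plug->H->R->H->L->C->refl->A->L'->G->R'->B->plug->A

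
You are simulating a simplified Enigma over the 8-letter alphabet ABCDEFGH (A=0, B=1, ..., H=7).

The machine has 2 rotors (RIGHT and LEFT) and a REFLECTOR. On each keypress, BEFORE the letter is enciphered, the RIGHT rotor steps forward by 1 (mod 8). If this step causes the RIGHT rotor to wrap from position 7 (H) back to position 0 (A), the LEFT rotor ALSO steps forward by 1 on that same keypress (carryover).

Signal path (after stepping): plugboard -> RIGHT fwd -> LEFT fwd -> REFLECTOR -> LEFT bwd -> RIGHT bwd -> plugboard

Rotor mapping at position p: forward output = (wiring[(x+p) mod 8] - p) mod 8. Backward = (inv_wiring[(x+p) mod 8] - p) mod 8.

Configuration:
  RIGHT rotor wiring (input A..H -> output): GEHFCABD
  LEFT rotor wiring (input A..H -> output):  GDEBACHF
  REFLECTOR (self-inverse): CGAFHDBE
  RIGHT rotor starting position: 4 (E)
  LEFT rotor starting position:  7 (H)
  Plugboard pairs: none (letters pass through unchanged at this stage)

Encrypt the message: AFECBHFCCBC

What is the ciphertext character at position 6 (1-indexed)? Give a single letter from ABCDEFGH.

Char 1 ('A'): step: R->5, L=7; A->plug->A->R->D->L->F->refl->D->L'->G->R'->C->plug->C
Char 2 ('F'): step: R->6, L=7; F->plug->F->R->H->L->A->refl->C->L'->E->R'->G->plug->G
Char 3 ('E'): step: R->7, L=7; E->plug->E->R->G->L->D->refl->F->L'->D->R'->F->plug->F
Char 4 ('C'): step: R->0, L->0 (L advanced); C->plug->C->R->H->L->F->refl->D->L'->B->R'->G->plug->G
Char 5 ('B'): step: R->1, L=0; B->plug->B->R->G->L->H->refl->E->L'->C->R'->G->plug->G
Char 6 ('H'): step: R->2, L=0; H->plug->H->R->C->L->E->refl->H->L'->G->R'->D->plug->D

D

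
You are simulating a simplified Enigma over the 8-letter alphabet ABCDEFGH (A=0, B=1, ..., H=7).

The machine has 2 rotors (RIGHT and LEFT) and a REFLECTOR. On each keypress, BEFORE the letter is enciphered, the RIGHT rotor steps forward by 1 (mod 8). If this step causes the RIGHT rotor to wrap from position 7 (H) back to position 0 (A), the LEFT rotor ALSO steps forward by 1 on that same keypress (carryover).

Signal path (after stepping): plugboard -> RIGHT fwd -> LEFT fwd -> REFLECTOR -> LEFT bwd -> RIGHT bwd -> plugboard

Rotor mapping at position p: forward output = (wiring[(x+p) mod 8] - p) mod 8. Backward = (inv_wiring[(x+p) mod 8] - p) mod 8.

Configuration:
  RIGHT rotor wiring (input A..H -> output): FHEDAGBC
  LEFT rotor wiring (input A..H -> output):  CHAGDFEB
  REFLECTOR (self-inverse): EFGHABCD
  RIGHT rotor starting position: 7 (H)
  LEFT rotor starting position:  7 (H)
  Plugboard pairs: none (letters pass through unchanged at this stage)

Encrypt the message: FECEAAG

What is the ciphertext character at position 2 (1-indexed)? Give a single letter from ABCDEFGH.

Char 1 ('F'): step: R->0, L->0 (L advanced); F->plug->F->R->G->L->E->refl->A->L'->C->R'->H->plug->H
Char 2 ('E'): step: R->1, L=0; E->plug->E->R->F->L->F->refl->B->L'->H->R'->D->plug->D

D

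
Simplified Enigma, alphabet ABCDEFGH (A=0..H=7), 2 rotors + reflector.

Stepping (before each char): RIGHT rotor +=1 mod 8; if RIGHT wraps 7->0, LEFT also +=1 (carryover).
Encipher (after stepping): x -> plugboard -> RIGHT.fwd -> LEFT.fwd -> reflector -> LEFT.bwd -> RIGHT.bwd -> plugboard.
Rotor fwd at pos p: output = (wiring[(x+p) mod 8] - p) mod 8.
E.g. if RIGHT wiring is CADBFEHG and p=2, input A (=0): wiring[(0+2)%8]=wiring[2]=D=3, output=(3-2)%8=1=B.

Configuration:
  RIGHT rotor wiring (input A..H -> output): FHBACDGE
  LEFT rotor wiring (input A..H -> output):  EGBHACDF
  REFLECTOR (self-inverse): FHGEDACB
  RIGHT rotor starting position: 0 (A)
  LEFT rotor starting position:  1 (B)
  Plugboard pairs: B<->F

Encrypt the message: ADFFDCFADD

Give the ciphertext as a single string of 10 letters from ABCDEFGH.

Answer: CCHAFFHFGG

Derivation:
Char 1 ('A'): step: R->1, L=1; A->plug->A->R->G->L->E->refl->D->L'->H->R'->C->plug->C
Char 2 ('D'): step: R->2, L=1; D->plug->D->R->B->L->A->refl->F->L'->A->R'->C->plug->C
Char 3 ('F'): step: R->3, L=1; F->plug->B->R->H->L->D->refl->E->L'->G->R'->H->plug->H
Char 4 ('F'): step: R->4, L=1; F->plug->B->R->H->L->D->refl->E->L'->G->R'->A->plug->A
Char 5 ('D'): step: R->5, L=1; D->plug->D->R->A->L->F->refl->A->L'->B->R'->B->plug->F
Char 6 ('C'): step: R->6, L=1; C->plug->C->R->H->L->D->refl->E->L'->G->R'->B->plug->F
Char 7 ('F'): step: R->7, L=1; F->plug->B->R->G->L->E->refl->D->L'->H->R'->H->plug->H
Char 8 ('A'): step: R->0, L->2 (L advanced); A->plug->A->R->F->L->D->refl->E->L'->H->R'->B->plug->F
Char 9 ('D'): step: R->1, L=2; D->plug->D->R->B->L->F->refl->A->L'->D->R'->G->plug->G
Char 10 ('D'): step: R->2, L=2; D->plug->D->R->B->L->F->refl->A->L'->D->R'->G->plug->G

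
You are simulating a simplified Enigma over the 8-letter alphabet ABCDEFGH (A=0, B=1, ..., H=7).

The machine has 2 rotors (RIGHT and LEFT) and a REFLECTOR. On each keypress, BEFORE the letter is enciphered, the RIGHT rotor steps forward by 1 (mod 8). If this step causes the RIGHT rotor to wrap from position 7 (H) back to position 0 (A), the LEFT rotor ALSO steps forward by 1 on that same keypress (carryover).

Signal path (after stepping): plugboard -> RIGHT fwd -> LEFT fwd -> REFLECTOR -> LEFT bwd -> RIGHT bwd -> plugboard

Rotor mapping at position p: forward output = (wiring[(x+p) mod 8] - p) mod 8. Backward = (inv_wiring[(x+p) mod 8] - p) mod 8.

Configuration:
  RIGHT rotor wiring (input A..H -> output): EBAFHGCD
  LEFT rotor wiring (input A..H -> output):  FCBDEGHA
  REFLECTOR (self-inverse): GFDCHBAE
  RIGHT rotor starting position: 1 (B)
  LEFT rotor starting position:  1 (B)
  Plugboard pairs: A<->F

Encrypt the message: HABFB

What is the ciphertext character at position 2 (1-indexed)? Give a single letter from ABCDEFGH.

Char 1 ('H'): step: R->2, L=1; H->plug->H->R->H->L->E->refl->H->L'->G->R'->A->plug->F
Char 2 ('A'): step: R->3, L=1; A->plug->F->R->B->L->A->refl->G->L'->F->R'->H->plug->H

H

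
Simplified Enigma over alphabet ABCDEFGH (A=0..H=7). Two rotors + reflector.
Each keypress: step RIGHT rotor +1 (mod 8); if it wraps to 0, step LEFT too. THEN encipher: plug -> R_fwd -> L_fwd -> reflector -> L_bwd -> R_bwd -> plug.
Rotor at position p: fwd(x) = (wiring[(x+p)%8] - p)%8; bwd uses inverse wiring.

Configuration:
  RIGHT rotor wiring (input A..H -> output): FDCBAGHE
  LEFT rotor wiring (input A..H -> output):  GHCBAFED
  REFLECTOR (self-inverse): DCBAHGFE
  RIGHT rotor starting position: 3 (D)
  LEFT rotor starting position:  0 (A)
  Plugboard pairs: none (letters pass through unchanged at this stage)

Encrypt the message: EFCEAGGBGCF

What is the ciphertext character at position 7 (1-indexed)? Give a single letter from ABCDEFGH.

Char 1 ('E'): step: R->4, L=0; E->plug->E->R->B->L->H->refl->E->L'->G->R'->G->plug->G
Char 2 ('F'): step: R->5, L=0; F->plug->F->R->F->L->F->refl->G->L'->A->R'->D->plug->D
Char 3 ('C'): step: R->6, L=0; C->plug->C->R->H->L->D->refl->A->L'->E->R'->E->plug->E
Char 4 ('E'): step: R->7, L=0; E->plug->E->R->C->L->C->refl->B->L'->D->R'->D->plug->D
Char 5 ('A'): step: R->0, L->1 (L advanced); A->plug->A->R->F->L->D->refl->A->L'->C->R'->C->plug->C
Char 6 ('G'): step: R->1, L=1; G->plug->G->R->D->L->H->refl->E->L'->E->R'->H->plug->H
Char 7 ('G'): step: R->2, L=1; G->plug->G->R->D->L->H->refl->E->L'->E->R'->D->plug->D

D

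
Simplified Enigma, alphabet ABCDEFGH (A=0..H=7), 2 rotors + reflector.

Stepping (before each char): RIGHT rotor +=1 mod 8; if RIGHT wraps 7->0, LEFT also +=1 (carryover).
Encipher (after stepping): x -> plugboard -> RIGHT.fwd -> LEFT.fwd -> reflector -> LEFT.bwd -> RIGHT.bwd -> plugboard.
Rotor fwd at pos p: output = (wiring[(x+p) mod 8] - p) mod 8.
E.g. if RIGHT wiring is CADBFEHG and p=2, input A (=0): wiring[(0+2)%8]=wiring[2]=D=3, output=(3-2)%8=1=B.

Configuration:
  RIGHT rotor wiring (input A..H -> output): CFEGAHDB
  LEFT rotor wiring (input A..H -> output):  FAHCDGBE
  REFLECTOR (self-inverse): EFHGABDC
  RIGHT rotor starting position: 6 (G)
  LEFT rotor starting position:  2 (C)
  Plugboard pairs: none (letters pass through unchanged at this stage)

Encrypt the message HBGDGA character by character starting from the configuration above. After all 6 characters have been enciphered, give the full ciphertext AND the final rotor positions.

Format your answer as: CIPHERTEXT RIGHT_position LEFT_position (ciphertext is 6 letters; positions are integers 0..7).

Char 1 ('H'): step: R->7, L=2; H->plug->H->R->E->L->H->refl->C->L'->F->R'->D->plug->D
Char 2 ('B'): step: R->0, L->3 (L advanced); B->plug->B->R->F->L->C->refl->H->L'->A->R'->E->plug->E
Char 3 ('G'): step: R->1, L=3; G->plug->G->R->A->L->H->refl->C->L'->F->R'->C->plug->C
Char 4 ('D'): step: R->2, L=3; D->plug->D->R->F->L->C->refl->H->L'->A->R'->G->plug->G
Char 5 ('G'): step: R->3, L=3; G->plug->G->R->C->L->D->refl->G->L'->D->R'->A->plug->A
Char 6 ('A'): step: R->4, L=3; A->plug->A->R->E->L->B->refl->F->L'->G->R'->E->plug->E
Final: ciphertext=DECGAE, RIGHT=4, LEFT=3

Answer: DECGAE 4 3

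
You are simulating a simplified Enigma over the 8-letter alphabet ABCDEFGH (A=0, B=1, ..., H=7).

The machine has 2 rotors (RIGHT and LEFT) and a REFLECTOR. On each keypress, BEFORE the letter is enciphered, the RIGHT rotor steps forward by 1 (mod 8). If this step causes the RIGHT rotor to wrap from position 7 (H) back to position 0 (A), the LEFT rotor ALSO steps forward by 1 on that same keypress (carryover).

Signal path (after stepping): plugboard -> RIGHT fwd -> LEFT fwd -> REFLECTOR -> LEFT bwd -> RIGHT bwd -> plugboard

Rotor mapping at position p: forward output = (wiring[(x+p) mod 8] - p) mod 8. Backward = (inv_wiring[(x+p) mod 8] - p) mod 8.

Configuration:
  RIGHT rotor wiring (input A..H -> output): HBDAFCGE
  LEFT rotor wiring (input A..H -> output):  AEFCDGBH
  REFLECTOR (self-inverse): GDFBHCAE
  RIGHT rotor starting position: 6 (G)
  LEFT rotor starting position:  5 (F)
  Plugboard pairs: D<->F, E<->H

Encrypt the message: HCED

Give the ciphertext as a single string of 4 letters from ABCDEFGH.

Char 1 ('H'): step: R->7, L=5; H->plug->E->R->B->L->E->refl->H->L'->E->R'->D->plug->F
Char 2 ('C'): step: R->0, L->6 (L advanced); C->plug->C->R->D->L->G->refl->A->L'->H->R'->A->plug->A
Char 3 ('E'): step: R->1, L=6; E->plug->H->R->G->L->F->refl->C->L'->C->R'->B->plug->B
Char 4 ('D'): step: R->2, L=6; D->plug->F->R->C->L->C->refl->F->L'->G->R'->B->plug->B

Answer: FABB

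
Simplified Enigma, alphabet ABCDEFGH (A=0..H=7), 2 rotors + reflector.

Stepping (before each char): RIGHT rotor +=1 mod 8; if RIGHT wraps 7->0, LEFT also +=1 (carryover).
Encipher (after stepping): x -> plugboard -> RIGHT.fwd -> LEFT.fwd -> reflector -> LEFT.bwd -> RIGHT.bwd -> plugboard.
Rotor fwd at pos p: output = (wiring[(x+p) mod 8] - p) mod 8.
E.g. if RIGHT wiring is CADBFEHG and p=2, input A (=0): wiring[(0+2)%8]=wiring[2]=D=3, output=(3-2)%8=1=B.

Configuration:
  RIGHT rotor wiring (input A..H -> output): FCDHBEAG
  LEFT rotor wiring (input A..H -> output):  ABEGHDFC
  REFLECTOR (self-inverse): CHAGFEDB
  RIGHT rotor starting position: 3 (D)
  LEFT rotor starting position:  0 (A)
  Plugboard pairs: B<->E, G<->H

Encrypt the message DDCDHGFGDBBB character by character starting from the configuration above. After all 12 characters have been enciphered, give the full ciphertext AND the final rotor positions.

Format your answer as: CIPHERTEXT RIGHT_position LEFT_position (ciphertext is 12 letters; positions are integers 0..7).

Char 1 ('D'): step: R->4, L=0; D->plug->D->R->C->L->E->refl->F->L'->G->R'->F->plug->F
Char 2 ('D'): step: R->5, L=0; D->plug->D->R->A->L->A->refl->C->L'->H->R'->A->plug->A
Char 3 ('C'): step: R->6, L=0; C->plug->C->R->H->L->C->refl->A->L'->A->R'->B->plug->E
Char 4 ('D'): step: R->7, L=0; D->plug->D->R->E->L->H->refl->B->L'->B->R'->H->plug->G
Char 5 ('H'): step: R->0, L->1 (L advanced); H->plug->G->R->A->L->A->refl->C->L'->E->R'->F->plug->F
Char 6 ('G'): step: R->1, L=1; G->plug->H->R->E->L->C->refl->A->L'->A->R'->D->plug->D
Char 7 ('F'): step: R->2, L=1; F->plug->F->R->E->L->C->refl->A->L'->A->R'->H->plug->G
Char 8 ('G'): step: R->3, L=1; G->plug->H->R->A->L->A->refl->C->L'->E->R'->A->plug->A
Char 9 ('D'): step: R->4, L=1; D->plug->D->R->C->L->F->refl->E->L'->F->R'->A->plug->A
Char 10 ('B'): step: R->5, L=1; B->plug->E->R->F->L->E->refl->F->L'->C->R'->G->plug->H
Char 11 ('B'): step: R->6, L=1; B->plug->E->R->F->L->E->refl->F->L'->C->R'->A->plug->A
Char 12 ('B'): step: R->7, L=1; B->plug->E->R->A->L->A->refl->C->L'->E->R'->D->plug->D
Final: ciphertext=FAEGFDGAAHAD, RIGHT=7, LEFT=1

Answer: FAEGFDGAAHAD 7 1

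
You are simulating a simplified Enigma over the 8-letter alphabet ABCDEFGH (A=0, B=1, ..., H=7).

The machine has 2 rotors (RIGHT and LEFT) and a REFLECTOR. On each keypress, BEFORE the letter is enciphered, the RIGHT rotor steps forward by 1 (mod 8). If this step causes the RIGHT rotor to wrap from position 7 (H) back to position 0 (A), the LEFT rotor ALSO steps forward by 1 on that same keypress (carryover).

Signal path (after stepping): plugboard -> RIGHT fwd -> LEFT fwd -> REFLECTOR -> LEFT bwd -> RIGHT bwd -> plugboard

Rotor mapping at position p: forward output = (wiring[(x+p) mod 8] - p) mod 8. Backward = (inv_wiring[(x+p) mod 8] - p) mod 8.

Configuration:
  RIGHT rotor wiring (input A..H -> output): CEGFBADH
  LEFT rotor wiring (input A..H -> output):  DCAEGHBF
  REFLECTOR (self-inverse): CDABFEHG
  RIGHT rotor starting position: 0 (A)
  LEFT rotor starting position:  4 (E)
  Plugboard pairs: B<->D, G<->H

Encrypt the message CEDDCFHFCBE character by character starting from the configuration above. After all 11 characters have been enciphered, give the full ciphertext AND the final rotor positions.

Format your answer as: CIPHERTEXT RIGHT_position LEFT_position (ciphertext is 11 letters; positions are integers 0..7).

Answer: DDAADEDAGDH 3 5

Derivation:
Char 1 ('C'): step: R->1, L=4; C->plug->C->R->E->L->H->refl->G->L'->F->R'->B->plug->D
Char 2 ('E'): step: R->2, L=4; E->plug->E->R->B->L->D->refl->B->L'->D->R'->B->plug->D
Char 3 ('D'): step: R->3, L=4; D->plug->B->R->G->L->E->refl->F->L'->C->R'->A->plug->A
Char 4 ('D'): step: R->4, L=4; D->plug->B->R->E->L->H->refl->G->L'->F->R'->A->plug->A
Char 5 ('C'): step: R->5, L=4; C->plug->C->R->C->L->F->refl->E->L'->G->R'->B->plug->D
Char 6 ('F'): step: R->6, L=4; F->plug->F->R->H->L->A->refl->C->L'->A->R'->E->plug->E
Char 7 ('H'): step: R->7, L=4; H->plug->G->R->B->L->D->refl->B->L'->D->R'->B->plug->D
Char 8 ('F'): step: R->0, L->5 (L advanced); F->plug->F->R->A->L->C->refl->A->L'->C->R'->A->plug->A
Char 9 ('C'): step: R->1, L=5; C->plug->C->R->E->L->F->refl->E->L'->B->R'->H->plug->G
Char 10 ('B'): step: R->2, L=5; B->plug->D->R->G->L->H->refl->G->L'->D->R'->B->plug->D
Char 11 ('E'): step: R->3, L=5; E->plug->E->R->E->L->F->refl->E->L'->B->R'->G->plug->H
Final: ciphertext=DDAADEDAGDH, RIGHT=3, LEFT=5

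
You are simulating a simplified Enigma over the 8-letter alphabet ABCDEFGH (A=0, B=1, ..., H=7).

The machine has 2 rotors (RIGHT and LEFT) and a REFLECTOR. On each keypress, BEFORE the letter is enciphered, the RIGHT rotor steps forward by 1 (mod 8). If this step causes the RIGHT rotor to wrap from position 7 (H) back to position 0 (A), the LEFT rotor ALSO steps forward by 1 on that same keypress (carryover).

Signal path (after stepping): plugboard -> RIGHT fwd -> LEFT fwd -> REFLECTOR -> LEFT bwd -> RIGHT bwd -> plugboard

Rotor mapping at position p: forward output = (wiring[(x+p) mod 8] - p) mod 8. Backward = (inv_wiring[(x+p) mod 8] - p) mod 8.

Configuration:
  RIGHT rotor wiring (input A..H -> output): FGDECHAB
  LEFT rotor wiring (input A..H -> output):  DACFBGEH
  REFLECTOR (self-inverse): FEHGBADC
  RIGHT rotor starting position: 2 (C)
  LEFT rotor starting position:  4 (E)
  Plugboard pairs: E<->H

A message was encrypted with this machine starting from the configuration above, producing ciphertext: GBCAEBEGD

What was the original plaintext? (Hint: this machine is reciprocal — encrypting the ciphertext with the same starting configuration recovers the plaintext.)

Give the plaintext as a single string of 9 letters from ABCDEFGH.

Char 1 ('G'): step: R->3, L=4; G->plug->G->R->D->L->D->refl->G->L'->G->R'->E->plug->H
Char 2 ('B'): step: R->4, L=4; B->plug->B->R->D->L->D->refl->G->L'->G->R'->A->plug->A
Char 3 ('C'): step: R->5, L=4; C->plug->C->R->E->L->H->refl->C->L'->B->R'->E->plug->H
Char 4 ('A'): step: R->6, L=4; A->plug->A->R->C->L->A->refl->F->L'->A->R'->D->plug->D
Char 5 ('E'): step: R->7, L=4; E->plug->H->R->B->L->C->refl->H->L'->E->R'->D->plug->D
Char 6 ('B'): step: R->0, L->5 (L advanced); B->plug->B->R->G->L->A->refl->F->L'->F->R'->A->plug->A
Char 7 ('E'): step: R->1, L=5; E->plug->H->R->E->L->D->refl->G->L'->D->R'->C->plug->C
Char 8 ('G'): step: R->2, L=5; G->plug->G->R->D->L->G->refl->D->L'->E->R'->H->plug->E
Char 9 ('D'): step: R->3, L=5; D->plug->D->R->F->L->F->refl->A->L'->G->R'->E->plug->H

Answer: HAHDDACEH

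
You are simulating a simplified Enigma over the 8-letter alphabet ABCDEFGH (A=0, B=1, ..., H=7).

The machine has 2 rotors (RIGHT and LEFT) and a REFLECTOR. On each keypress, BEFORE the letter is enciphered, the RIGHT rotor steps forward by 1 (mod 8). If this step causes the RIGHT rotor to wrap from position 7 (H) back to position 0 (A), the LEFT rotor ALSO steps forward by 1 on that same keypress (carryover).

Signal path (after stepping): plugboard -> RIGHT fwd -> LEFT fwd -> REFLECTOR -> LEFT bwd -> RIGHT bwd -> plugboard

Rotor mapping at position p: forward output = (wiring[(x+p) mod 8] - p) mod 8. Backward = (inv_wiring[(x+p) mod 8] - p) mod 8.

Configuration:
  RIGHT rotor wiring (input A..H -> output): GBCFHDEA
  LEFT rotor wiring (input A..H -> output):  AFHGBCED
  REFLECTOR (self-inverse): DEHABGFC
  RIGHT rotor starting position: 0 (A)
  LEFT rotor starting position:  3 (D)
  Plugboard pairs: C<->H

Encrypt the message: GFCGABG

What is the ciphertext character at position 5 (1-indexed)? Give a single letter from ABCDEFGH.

Char 1 ('G'): step: R->1, L=3; G->plug->G->R->H->L->E->refl->B->L'->D->R'->F->plug->F
Char 2 ('F'): step: R->2, L=3; F->plug->F->R->G->L->C->refl->H->L'->C->R'->E->plug->E
Char 3 ('C'): step: R->3, L=3; C->plug->H->R->H->L->E->refl->B->L'->D->R'->F->plug->F
Char 4 ('G'): step: R->4, L=3; G->plug->G->R->G->L->C->refl->H->L'->C->R'->E->plug->E
Char 5 ('A'): step: R->5, L=3; A->plug->A->R->G->L->C->refl->H->L'->C->R'->H->plug->C

C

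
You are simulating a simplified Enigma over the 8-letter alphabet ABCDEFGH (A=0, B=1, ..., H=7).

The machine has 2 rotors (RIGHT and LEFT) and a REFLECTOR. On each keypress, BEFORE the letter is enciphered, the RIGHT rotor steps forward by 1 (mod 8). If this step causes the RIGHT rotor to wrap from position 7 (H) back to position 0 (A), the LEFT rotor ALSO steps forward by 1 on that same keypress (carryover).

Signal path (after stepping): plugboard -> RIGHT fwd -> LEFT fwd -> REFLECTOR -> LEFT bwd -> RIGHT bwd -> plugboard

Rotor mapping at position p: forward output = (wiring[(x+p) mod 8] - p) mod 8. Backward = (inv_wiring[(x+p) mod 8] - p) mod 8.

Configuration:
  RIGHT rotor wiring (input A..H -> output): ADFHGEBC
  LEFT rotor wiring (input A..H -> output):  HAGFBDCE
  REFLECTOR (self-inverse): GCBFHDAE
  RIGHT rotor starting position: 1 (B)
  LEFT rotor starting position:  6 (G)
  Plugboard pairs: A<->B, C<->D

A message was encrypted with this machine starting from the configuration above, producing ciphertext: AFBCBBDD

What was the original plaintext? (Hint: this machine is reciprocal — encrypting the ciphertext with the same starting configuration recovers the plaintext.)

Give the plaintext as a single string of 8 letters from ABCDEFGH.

Char 1 ('A'): step: R->2, L=6; A->plug->B->R->F->L->H->refl->E->L'->A->R'->F->plug->F
Char 2 ('F'): step: R->3, L=6; F->plug->F->R->F->L->H->refl->E->L'->A->R'->G->plug->G
Char 3 ('B'): step: R->4, L=6; B->plug->A->R->C->L->B->refl->C->L'->D->R'->H->plug->H
Char 4 ('C'): step: R->5, L=6; C->plug->D->R->D->L->C->refl->B->L'->C->R'->G->plug->G
Char 5 ('B'): step: R->6, L=6; B->plug->A->R->D->L->C->refl->B->L'->C->R'->C->plug->D
Char 6 ('B'): step: R->7, L=6; B->plug->A->R->D->L->C->refl->B->L'->C->R'->H->plug->H
Char 7 ('D'): step: R->0, L->7 (L advanced); D->plug->C->R->F->L->C->refl->B->L'->C->R'->H->plug->H
Char 8 ('D'): step: R->1, L=7; D->plug->C->R->G->L->E->refl->H->L'->D->R'->E->plug->E

Answer: FGHGDHHE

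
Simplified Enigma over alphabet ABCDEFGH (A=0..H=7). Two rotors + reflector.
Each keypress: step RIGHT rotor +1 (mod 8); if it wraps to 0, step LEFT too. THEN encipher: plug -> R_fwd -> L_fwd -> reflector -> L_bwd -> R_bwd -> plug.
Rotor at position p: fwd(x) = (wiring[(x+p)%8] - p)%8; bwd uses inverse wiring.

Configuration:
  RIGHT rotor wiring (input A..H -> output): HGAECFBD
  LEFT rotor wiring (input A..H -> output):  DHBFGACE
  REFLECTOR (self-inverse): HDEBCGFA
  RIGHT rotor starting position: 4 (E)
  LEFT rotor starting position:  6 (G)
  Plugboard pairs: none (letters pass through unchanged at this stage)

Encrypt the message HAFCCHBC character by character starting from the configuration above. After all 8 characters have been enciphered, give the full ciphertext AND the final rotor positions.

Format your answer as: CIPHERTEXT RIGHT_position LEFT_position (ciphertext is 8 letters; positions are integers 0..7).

Answer: CGADDCDF 4 7

Derivation:
Char 1 ('H'): step: R->5, L=6; H->plug->H->R->F->L->H->refl->A->L'->G->R'->C->plug->C
Char 2 ('A'): step: R->6, L=6; A->plug->A->R->D->L->B->refl->D->L'->E->R'->G->plug->G
Char 3 ('F'): step: R->7, L=6; F->plug->F->R->D->L->B->refl->D->L'->E->R'->A->plug->A
Char 4 ('C'): step: R->0, L->7 (L advanced); C->plug->C->R->A->L->F->refl->G->L'->E->R'->D->plug->D
Char 5 ('C'): step: R->1, L=7; C->plug->C->R->D->L->C->refl->E->L'->B->R'->D->plug->D
Char 6 ('H'): step: R->2, L=7; H->plug->H->R->E->L->G->refl->F->L'->A->R'->C->plug->C
Char 7 ('B'): step: R->3, L=7; B->plug->B->R->H->L->D->refl->B->L'->G->R'->D->plug->D
Char 8 ('C'): step: R->4, L=7; C->plug->C->R->F->L->H->refl->A->L'->C->R'->F->plug->F
Final: ciphertext=CGADDCDF, RIGHT=4, LEFT=7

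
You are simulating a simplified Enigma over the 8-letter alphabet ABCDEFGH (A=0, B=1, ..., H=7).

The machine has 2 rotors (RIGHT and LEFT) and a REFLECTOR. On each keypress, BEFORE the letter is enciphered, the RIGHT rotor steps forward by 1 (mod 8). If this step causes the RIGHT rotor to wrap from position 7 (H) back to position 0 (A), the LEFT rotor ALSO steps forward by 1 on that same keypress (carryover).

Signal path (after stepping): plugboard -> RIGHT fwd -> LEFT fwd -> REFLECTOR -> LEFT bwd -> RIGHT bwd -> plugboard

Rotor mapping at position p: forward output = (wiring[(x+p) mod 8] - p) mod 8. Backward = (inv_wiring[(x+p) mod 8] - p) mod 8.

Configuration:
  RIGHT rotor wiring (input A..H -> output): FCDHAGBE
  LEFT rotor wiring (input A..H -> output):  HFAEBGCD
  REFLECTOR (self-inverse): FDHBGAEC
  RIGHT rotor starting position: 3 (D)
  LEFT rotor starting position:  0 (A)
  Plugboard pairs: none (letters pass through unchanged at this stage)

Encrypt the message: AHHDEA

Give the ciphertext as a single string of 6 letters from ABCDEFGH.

Answer: GEBGDC

Derivation:
Char 1 ('A'): step: R->4, L=0; A->plug->A->R->E->L->B->refl->D->L'->H->R'->G->plug->G
Char 2 ('H'): step: R->5, L=0; H->plug->H->R->D->L->E->refl->G->L'->F->R'->E->plug->E
Char 3 ('H'): step: R->6, L=0; H->plug->H->R->A->L->H->refl->C->L'->G->R'->B->plug->B
Char 4 ('D'): step: R->7, L=0; D->plug->D->R->E->L->B->refl->D->L'->H->R'->G->plug->G
Char 5 ('E'): step: R->0, L->1 (L advanced); E->plug->E->R->A->L->E->refl->G->L'->H->R'->D->plug->D
Char 6 ('A'): step: R->1, L=1; A->plug->A->R->B->L->H->refl->C->L'->G->R'->C->plug->C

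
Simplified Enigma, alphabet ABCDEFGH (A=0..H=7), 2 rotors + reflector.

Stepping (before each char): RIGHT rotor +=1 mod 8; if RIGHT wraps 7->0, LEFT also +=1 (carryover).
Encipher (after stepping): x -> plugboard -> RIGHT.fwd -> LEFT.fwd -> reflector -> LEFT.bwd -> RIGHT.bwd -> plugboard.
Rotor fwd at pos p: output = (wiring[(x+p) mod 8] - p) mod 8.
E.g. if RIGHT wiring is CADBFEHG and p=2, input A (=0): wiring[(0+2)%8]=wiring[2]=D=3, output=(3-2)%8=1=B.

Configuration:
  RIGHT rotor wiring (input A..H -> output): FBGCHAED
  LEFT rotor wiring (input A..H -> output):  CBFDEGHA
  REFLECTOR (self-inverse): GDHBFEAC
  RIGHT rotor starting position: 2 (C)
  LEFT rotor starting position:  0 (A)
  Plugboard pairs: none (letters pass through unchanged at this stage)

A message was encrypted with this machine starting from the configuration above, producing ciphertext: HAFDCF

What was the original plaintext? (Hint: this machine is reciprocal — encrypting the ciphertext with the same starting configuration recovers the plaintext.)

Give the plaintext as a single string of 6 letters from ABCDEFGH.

Answer: DEAGAA

Derivation:
Char 1 ('H'): step: R->3, L=0; H->plug->H->R->D->L->D->refl->B->L'->B->R'->D->plug->D
Char 2 ('A'): step: R->4, L=0; A->plug->A->R->D->L->D->refl->B->L'->B->R'->E->plug->E
Char 3 ('F'): step: R->5, L=0; F->plug->F->R->B->L->B->refl->D->L'->D->R'->A->plug->A
Char 4 ('D'): step: R->6, L=0; D->plug->D->R->D->L->D->refl->B->L'->B->R'->G->plug->G
Char 5 ('C'): step: R->7, L=0; C->plug->C->R->C->L->F->refl->E->L'->E->R'->A->plug->A
Char 6 ('F'): step: R->0, L->1 (L advanced); F->plug->F->R->A->L->A->refl->G->L'->F->R'->A->plug->A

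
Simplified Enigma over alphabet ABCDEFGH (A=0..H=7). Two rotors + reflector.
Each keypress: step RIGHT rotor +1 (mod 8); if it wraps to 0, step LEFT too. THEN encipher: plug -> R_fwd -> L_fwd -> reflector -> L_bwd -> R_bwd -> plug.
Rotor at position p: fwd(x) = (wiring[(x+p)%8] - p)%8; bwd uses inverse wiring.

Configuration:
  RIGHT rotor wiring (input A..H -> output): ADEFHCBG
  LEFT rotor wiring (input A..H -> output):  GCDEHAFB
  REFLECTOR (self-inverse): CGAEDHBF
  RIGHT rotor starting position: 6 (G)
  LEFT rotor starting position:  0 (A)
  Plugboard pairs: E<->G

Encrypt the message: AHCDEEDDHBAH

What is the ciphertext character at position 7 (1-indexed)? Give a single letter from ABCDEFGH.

Char 1 ('A'): step: R->7, L=0; A->plug->A->R->H->L->B->refl->G->L'->A->R'->F->plug->F
Char 2 ('H'): step: R->0, L->1 (L advanced); H->plug->H->R->G->L->A->refl->C->L'->B->R'->G->plug->E
Char 3 ('C'): step: R->1, L=1; C->plug->C->R->E->L->H->refl->F->L'->H->R'->H->plug->H
Char 4 ('D'): step: R->2, L=1; D->plug->D->R->A->L->B->refl->G->L'->D->R'->B->plug->B
Char 5 ('E'): step: R->3, L=1; E->plug->G->R->A->L->B->refl->G->L'->D->R'->E->plug->G
Char 6 ('E'): step: R->4, L=1; E->plug->G->R->A->L->B->refl->G->L'->D->R'->A->plug->A
Char 7 ('D'): step: R->5, L=1; D->plug->D->R->D->L->G->refl->B->L'->A->R'->G->plug->E

E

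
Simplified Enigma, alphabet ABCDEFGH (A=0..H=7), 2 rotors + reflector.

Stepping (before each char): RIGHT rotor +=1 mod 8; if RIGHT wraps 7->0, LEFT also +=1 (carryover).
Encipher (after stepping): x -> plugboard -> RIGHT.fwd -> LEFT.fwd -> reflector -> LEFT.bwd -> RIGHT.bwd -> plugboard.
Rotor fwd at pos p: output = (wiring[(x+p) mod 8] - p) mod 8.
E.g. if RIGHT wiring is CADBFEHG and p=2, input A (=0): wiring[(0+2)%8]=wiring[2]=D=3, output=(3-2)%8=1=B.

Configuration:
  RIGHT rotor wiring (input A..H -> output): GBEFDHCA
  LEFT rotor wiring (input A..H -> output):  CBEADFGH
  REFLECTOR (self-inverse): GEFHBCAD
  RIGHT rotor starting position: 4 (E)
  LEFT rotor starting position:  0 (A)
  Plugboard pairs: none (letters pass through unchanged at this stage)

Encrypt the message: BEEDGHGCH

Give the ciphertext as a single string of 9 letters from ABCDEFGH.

Char 1 ('B'): step: R->5, L=0; B->plug->B->R->F->L->F->refl->C->L'->A->R'->G->plug->G
Char 2 ('E'): step: R->6, L=0; E->plug->E->R->G->L->G->refl->A->L'->D->R'->D->plug->D
Char 3 ('E'): step: R->7, L=0; E->plug->E->R->G->L->G->refl->A->L'->D->R'->H->plug->H
Char 4 ('D'): step: R->0, L->1 (L advanced); D->plug->D->R->F->L->F->refl->C->L'->D->R'->E->plug->E
Char 5 ('G'): step: R->1, L=1; G->plug->G->R->H->L->B->refl->E->L'->E->R'->C->plug->C
Char 6 ('H'): step: R->2, L=1; H->plug->H->R->H->L->B->refl->E->L'->E->R'->G->plug->G
Char 7 ('G'): step: R->3, L=1; G->plug->G->R->G->L->G->refl->A->L'->A->R'->B->plug->B
Char 8 ('C'): step: R->4, L=1; C->plug->C->R->G->L->G->refl->A->L'->A->R'->G->plug->G
Char 9 ('H'): step: R->5, L=1; H->plug->H->R->G->L->G->refl->A->L'->A->R'->G->plug->G

Answer: GDHECGBGG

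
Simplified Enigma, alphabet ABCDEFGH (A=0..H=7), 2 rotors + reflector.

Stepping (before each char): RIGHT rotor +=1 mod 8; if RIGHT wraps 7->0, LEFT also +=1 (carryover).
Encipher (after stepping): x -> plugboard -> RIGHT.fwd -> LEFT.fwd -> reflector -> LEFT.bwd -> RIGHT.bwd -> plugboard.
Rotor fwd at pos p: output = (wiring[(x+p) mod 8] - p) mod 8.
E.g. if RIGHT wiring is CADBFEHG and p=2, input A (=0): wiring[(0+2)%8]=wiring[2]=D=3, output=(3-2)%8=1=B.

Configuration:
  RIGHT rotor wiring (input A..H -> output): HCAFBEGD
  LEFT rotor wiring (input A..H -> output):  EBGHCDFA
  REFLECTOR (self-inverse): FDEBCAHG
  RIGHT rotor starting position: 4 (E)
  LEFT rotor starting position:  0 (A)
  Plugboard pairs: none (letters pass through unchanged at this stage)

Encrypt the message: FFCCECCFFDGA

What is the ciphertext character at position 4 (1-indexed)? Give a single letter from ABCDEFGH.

Char 1 ('F'): step: R->5, L=0; F->plug->F->R->D->L->H->refl->G->L'->C->R'->D->plug->D
Char 2 ('F'): step: R->6, L=0; F->plug->F->R->H->L->A->refl->F->L'->G->R'->H->plug->H
Char 3 ('C'): step: R->7, L=0; C->plug->C->R->D->L->H->refl->G->L'->C->R'->F->plug->F
Char 4 ('C'): step: R->0, L->1 (L advanced); C->plug->C->R->A->L->A->refl->F->L'->B->R'->E->plug->E

E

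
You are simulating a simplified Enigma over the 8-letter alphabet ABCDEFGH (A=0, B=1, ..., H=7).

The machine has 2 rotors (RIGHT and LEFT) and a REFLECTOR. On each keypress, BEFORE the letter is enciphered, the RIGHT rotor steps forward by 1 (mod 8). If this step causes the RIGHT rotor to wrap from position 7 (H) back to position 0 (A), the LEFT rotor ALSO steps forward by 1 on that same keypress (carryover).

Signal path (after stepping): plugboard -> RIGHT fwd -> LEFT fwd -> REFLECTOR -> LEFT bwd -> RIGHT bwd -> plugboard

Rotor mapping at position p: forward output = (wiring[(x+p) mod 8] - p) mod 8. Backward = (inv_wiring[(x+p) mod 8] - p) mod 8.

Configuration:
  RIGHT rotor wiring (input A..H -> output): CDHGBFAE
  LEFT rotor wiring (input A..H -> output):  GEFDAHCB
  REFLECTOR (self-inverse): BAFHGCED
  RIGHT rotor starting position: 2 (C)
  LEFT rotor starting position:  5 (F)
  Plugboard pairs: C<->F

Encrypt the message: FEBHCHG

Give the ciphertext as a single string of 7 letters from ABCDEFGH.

Answer: BHDFGED

Derivation:
Char 1 ('F'): step: R->3, L=5; F->plug->C->R->C->L->E->refl->G->L'->G->R'->B->plug->B
Char 2 ('E'): step: R->4, L=5; E->plug->E->R->G->L->G->refl->E->L'->C->R'->H->plug->H
Char 3 ('B'): step: R->5, L=5; B->plug->B->R->D->L->B->refl->A->L'->F->R'->D->plug->D
Char 4 ('H'): step: R->6, L=5; H->plug->H->R->H->L->D->refl->H->L'->E->R'->C->plug->F
Char 5 ('C'): step: R->7, L=5; C->plug->F->R->C->L->E->refl->G->L'->G->R'->G->plug->G
Char 6 ('H'): step: R->0, L->6 (L advanced); H->plug->H->R->E->L->H->refl->D->L'->B->R'->E->plug->E
Char 7 ('G'): step: R->1, L=6; G->plug->G->R->D->L->G->refl->E->L'->A->R'->D->plug->D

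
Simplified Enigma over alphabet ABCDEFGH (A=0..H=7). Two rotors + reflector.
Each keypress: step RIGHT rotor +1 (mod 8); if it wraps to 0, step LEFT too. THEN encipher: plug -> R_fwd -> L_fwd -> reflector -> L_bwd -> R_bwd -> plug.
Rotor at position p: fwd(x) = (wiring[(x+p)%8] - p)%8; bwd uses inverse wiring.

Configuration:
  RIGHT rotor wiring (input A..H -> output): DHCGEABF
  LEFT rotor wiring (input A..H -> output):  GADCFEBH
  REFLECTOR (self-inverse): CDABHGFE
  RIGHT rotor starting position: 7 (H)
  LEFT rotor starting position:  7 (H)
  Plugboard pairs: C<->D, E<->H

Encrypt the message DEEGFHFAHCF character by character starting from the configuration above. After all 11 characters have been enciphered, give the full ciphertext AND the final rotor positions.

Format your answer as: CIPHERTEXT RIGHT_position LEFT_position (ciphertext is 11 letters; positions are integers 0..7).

Answer: CAHFCCHEDFA 2 1

Derivation:
Char 1 ('D'): step: R->0, L->0 (L advanced); D->plug->C->R->C->L->D->refl->B->L'->G->R'->D->plug->C
Char 2 ('E'): step: R->1, L=0; E->plug->H->R->C->L->D->refl->B->L'->G->R'->A->plug->A
Char 3 ('E'): step: R->2, L=0; E->plug->H->R->F->L->E->refl->H->L'->H->R'->E->plug->H
Char 4 ('G'): step: R->3, L=0; G->plug->G->R->E->L->F->refl->G->L'->A->R'->F->plug->F
Char 5 ('F'): step: R->4, L=0; F->plug->F->R->D->L->C->refl->A->L'->B->R'->D->plug->C
Char 6 ('H'): step: R->5, L=0; H->plug->E->R->C->L->D->refl->B->L'->G->R'->D->plug->C
Char 7 ('F'): step: R->6, L=0; F->plug->F->R->A->L->G->refl->F->L'->E->R'->E->plug->H
Char 8 ('A'): step: R->7, L=0; A->plug->A->R->G->L->B->refl->D->L'->C->R'->H->plug->E
Char 9 ('H'): step: R->0, L->1 (L advanced); H->plug->E->R->E->L->D->refl->B->L'->C->R'->C->plug->D
Char 10 ('C'): step: R->1, L=1; C->plug->D->R->D->L->E->refl->H->L'->A->R'->F->plug->F
Char 11 ('F'): step: R->2, L=1; F->plug->F->R->D->L->E->refl->H->L'->A->R'->A->plug->A
Final: ciphertext=CAHFCCHEDFA, RIGHT=2, LEFT=1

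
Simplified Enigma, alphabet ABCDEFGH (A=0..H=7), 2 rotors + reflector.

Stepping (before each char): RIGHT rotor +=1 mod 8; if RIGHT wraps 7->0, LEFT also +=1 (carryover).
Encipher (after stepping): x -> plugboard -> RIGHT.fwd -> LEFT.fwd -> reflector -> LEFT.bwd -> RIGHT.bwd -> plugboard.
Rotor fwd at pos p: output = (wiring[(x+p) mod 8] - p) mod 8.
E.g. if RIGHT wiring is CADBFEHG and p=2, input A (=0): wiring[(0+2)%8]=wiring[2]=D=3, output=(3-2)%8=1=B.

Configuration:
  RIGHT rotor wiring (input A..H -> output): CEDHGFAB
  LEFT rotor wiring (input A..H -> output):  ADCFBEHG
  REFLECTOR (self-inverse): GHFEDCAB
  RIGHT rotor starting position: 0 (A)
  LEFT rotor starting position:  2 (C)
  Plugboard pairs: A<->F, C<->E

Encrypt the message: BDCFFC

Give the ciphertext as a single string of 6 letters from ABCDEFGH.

Answer: AEHGAA

Derivation:
Char 1 ('B'): step: R->1, L=2; B->plug->B->R->C->L->H->refl->B->L'->H->R'->F->plug->A
Char 2 ('D'): step: R->2, L=2; D->plug->D->R->D->L->C->refl->F->L'->E->R'->C->plug->E
Char 3 ('C'): step: R->3, L=2; C->plug->E->R->G->L->G->refl->A->L'->A->R'->H->plug->H
Char 4 ('F'): step: R->4, L=2; F->plug->A->R->C->L->H->refl->B->L'->H->R'->G->plug->G
Char 5 ('F'): step: R->5, L=2; F->plug->A->R->A->L->A->refl->G->L'->G->R'->F->plug->A
Char 6 ('C'): step: R->6, L=2; C->plug->E->R->F->L->E->refl->D->L'->B->R'->F->plug->A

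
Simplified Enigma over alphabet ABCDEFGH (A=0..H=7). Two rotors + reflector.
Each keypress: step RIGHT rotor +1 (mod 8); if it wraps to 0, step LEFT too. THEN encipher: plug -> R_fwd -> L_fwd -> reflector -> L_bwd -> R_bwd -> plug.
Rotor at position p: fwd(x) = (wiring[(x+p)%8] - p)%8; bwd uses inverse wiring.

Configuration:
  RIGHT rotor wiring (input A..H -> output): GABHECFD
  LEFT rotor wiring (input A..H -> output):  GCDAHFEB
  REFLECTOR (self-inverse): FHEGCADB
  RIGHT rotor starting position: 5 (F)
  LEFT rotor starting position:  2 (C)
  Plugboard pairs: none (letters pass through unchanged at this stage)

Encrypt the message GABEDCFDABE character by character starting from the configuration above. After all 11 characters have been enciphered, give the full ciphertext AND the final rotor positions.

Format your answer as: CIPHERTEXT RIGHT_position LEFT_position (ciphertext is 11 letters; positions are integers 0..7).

Char 1 ('G'): step: R->6, L=2; G->plug->G->R->G->L->E->refl->C->L'->E->R'->H->plug->H
Char 2 ('A'): step: R->7, L=2; A->plug->A->R->E->L->C->refl->E->L'->G->R'->H->plug->H
Char 3 ('B'): step: R->0, L->3 (L advanced); B->plug->B->R->A->L->F->refl->A->L'->H->R'->D->plug->D
Char 4 ('E'): step: R->1, L=3; E->plug->E->R->B->L->E->refl->C->L'->C->R'->G->plug->G
Char 5 ('D'): step: R->2, L=3; D->plug->D->R->A->L->F->refl->A->L'->H->R'->A->plug->A
Char 6 ('C'): step: R->3, L=3; C->plug->C->R->H->L->A->refl->F->L'->A->R'->E->plug->E
Char 7 ('F'): step: R->4, L=3; F->plug->F->R->E->L->G->refl->D->L'->F->R'->G->plug->G
Char 8 ('D'): step: R->5, L=3; D->plug->D->R->B->L->E->refl->C->L'->C->R'->G->plug->G
Char 9 ('A'): step: R->6, L=3; A->plug->A->R->H->L->A->refl->F->L'->A->R'->C->plug->C
Char 10 ('B'): step: R->7, L=3; B->plug->B->R->H->L->A->refl->F->L'->A->R'->E->plug->E
Char 11 ('E'): step: R->0, L->4 (L advanced); E->plug->E->R->E->L->C->refl->E->L'->H->R'->D->plug->D
Final: ciphertext=HHDGAEGGCED, RIGHT=0, LEFT=4

Answer: HHDGAEGGCED 0 4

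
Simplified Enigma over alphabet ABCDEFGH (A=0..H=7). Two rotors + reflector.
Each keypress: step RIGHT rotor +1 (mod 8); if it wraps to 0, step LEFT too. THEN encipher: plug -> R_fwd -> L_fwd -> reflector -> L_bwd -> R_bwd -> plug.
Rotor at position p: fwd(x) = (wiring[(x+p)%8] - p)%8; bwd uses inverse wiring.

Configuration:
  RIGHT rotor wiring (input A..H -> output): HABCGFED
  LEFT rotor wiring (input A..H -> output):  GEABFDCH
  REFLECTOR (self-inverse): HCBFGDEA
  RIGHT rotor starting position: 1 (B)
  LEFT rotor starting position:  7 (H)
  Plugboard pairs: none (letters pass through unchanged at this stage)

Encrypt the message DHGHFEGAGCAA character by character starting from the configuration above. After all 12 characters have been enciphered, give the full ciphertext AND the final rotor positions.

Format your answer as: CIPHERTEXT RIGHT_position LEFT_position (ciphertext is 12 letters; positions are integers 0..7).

Answer: CGHAEAFGCADH 5 0

Derivation:
Char 1 ('D'): step: R->2, L=7; D->plug->D->R->D->L->B->refl->C->L'->E->R'->C->plug->C
Char 2 ('H'): step: R->3, L=7; H->plug->H->R->G->L->E->refl->G->L'->F->R'->G->plug->G
Char 3 ('G'): step: R->4, L=7; G->plug->G->R->F->L->G->refl->E->L'->G->R'->H->plug->H
Char 4 ('H'): step: R->5, L=7; H->plug->H->R->B->L->H->refl->A->L'->A->R'->A->plug->A
Char 5 ('F'): step: R->6, L=7; F->plug->F->R->E->L->C->refl->B->L'->D->R'->E->plug->E
Char 6 ('E'): step: R->7, L=7; E->plug->E->R->D->L->B->refl->C->L'->E->R'->A->plug->A
Char 7 ('G'): step: R->0, L->0 (L advanced); G->plug->G->R->E->L->F->refl->D->L'->F->R'->F->plug->F
Char 8 ('A'): step: R->1, L=0; A->plug->A->R->H->L->H->refl->A->L'->C->R'->G->plug->G
Char 9 ('G'): step: R->2, L=0; G->plug->G->R->F->L->D->refl->F->L'->E->R'->C->plug->C
Char 10 ('C'): step: R->3, L=0; C->plug->C->R->C->L->A->refl->H->L'->H->R'->A->plug->A
Char 11 ('A'): step: R->4, L=0; A->plug->A->R->C->L->A->refl->H->L'->H->R'->D->plug->D
Char 12 ('A'): step: R->5, L=0; A->plug->A->R->A->L->G->refl->E->L'->B->R'->H->plug->H
Final: ciphertext=CGHAEAFGCADH, RIGHT=5, LEFT=0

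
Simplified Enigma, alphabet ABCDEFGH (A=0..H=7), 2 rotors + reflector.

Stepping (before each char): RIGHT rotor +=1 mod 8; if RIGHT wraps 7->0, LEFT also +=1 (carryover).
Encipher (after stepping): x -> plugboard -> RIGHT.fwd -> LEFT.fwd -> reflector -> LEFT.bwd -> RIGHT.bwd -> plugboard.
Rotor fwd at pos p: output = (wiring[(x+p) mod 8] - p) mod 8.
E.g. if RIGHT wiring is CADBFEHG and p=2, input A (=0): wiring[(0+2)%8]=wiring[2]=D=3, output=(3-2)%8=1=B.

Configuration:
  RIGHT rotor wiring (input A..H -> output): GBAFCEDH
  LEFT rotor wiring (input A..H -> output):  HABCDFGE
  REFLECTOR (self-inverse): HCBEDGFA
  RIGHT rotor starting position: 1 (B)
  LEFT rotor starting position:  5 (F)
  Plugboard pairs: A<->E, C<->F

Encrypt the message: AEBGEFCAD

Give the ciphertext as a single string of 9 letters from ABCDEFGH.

Answer: BDAFGEDCB

Derivation:
Char 1 ('A'): step: R->2, L=5; A->plug->E->R->B->L->B->refl->C->L'->D->R'->B->plug->B
Char 2 ('E'): step: R->3, L=5; E->plug->A->R->C->L->H->refl->A->L'->A->R'->D->plug->D
Char 3 ('B'): step: R->4, L=5; B->plug->B->R->A->L->A->refl->H->L'->C->R'->E->plug->A
Char 4 ('G'): step: R->5, L=5; G->plug->G->R->A->L->A->refl->H->L'->C->R'->C->plug->F
Char 5 ('E'): step: R->6, L=5; E->plug->A->R->F->L->E->refl->D->L'->E->R'->G->plug->G
Char 6 ('F'): step: R->7, L=5; F->plug->C->R->C->L->H->refl->A->L'->A->R'->A->plug->E
Char 7 ('C'): step: R->0, L->6 (L advanced); C->plug->F->R->E->L->D->refl->E->L'->F->R'->D->plug->D
Char 8 ('A'): step: R->1, L=6; A->plug->E->R->D->L->C->refl->B->L'->C->R'->F->plug->C
Char 9 ('D'): step: R->2, L=6; D->plug->D->R->C->L->B->refl->C->L'->D->R'->B->plug->B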